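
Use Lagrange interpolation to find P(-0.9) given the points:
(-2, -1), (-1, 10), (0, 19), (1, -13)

Lagrange interpolation formula:
P(x) = Σ yᵢ × Lᵢ(x)
where Lᵢ(x) = Π_{j≠i} (x - xⱼ)/(xᵢ - xⱼ)

L_0(-0.9) = (-0.9 - (-1))/(-2 - (-1)) × (-0.9 - 0)/(-2 - 0) × (-0.9 - 1)/(-2 - 1) = -0.028500
L_1(-0.9) = (-0.9 - (-2))/(-1 - (-2)) × (-0.9 - 0)/(-1 - 0) × (-0.9 - 1)/(-1 - 1) = 0.940500
L_2(-0.9) = (-0.9 - (-2))/(0 - (-2)) × (-0.9 - (-1))/(0 - (-1)) × (-0.9 - 1)/(0 - 1) = 0.104500
L_3(-0.9) = (-0.9 - (-2))/(1 - (-2)) × (-0.9 - (-1))/(1 - (-1)) × (-0.9 - 0)/(1 - 0) = -0.016500

P(-0.9) = (-1)×L_0(-0.9) + 10×L_1(-0.9) + 19×L_2(-0.9) + (-13)×L_3(-0.9)
P(-0.9) = 11.633500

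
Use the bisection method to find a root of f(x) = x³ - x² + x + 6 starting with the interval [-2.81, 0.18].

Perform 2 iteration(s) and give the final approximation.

f(x) = x³ - x² + x + 6
Initial interval: [-2.81, 0.18]

Iteration 1:
  c_1 = (-2.810000 + 0.180000)/2 = -1.315000
  f(c_1) = f(-1.315000) = 0.681844
  f(a) × f(c) < 0, new interval: [-2.810000, -1.315000]
Iteration 2:
  c_2 = (-2.810000 + (-1.315000))/2 = -2.062500
  f(c_2) = f(-2.062500) = -9.090088
  f(a) × f(c) ≥ 0, new interval: [-2.062500, -1.315000]

After 2 iteration(s), the approximation is c_2 = -2.062500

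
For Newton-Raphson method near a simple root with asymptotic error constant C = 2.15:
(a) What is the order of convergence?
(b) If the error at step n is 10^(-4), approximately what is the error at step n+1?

(a) Newton-Raphson has quadratic (order 2) convergence near simple roots.
    This means |e_{n+1}| ≈ C|e_n|².

(b) With |e_n| = 10^(-4) and C = 2.15:
    |e_{n+1}| ≈ 2.15 × (10^(-4))² = 2.15 × 10^(-8)

(a) 2 (quadratic); (b) |e_{n+1}| ≈ 2.150e-08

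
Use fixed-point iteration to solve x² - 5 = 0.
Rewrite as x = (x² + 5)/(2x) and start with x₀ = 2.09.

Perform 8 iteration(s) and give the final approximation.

Equation: x² - 5 = 0
Fixed-point form: x = (x² + 5)/(2x)
x₀ = 2.09

x_1 = g(2.090000) = 2.241172
x_2 = g(2.241172) = 2.236074
x_3 = g(2.236074) = 2.236068
x_4 = g(2.236068) = 2.236068
x_5 = g(2.236068) = 2.236068
x_6 = g(2.236068) = 2.236068
x_7 = g(2.236068) = 2.236068
x_8 = g(2.236068) = 2.236068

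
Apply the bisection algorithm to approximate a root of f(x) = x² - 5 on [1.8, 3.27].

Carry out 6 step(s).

f(x) = x² - 5
Initial interval: [1.8, 3.27]

Iteration 1:
  c_1 = (1.800000 + 3.270000)/2 = 2.535000
  f(c_1) = f(2.535000) = 1.426225
  f(a) × f(c) < 0, new interval: [1.800000, 2.535000]
Iteration 2:
  c_2 = (1.800000 + 2.535000)/2 = 2.167500
  f(c_2) = f(2.167500) = -0.301944
  f(a) × f(c) ≥ 0, new interval: [2.167500, 2.535000]
Iteration 3:
  c_3 = (2.167500 + 2.535000)/2 = 2.351250
  f(c_3) = f(2.351250) = 0.528377
  f(a) × f(c) < 0, new interval: [2.167500, 2.351250]
Iteration 4:
  c_4 = (2.167500 + 2.351250)/2 = 2.259375
  f(c_4) = f(2.259375) = 0.104775
  f(a) × f(c) < 0, new interval: [2.167500, 2.259375]
Iteration 5:
  c_5 = (2.167500 + 2.259375)/2 = 2.213438
  f(c_5) = f(2.213438) = -0.100694
  f(a) × f(c) ≥ 0, new interval: [2.213438, 2.259375]
Iteration 6:
  c_6 = (2.213438 + 2.259375)/2 = 2.236406
  f(c_6) = f(2.236406) = 0.001513
  f(a) × f(c) < 0, new interval: [2.213438, 2.236406]

After 6 iteration(s), the approximation is c_6 = 2.236406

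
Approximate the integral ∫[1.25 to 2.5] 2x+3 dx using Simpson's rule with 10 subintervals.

f(x) = 2x+3
a = 1.25, b = 2.5, n = 10
h = (b - a)/n = 0.125000

Simpson's rule: (h/3)[f(x₀) + 4f(x₁) + 2f(x₂) + ... + f(xₙ)]

x_0 = 1.2500, f(x_0) = 5.500000, coefficient = 1
x_1 = 1.3750, f(x_1) = 5.750000, coefficient = 4
x_2 = 1.5000, f(x_2) = 6.000000, coefficient = 2
x_3 = 1.6250, f(x_3) = 6.250000, coefficient = 4
x_4 = 1.7500, f(x_4) = 6.500000, coefficient = 2
x_5 = 1.8750, f(x_5) = 6.750000, coefficient = 4
x_6 = 2.0000, f(x_6) = 7.000000, coefficient = 2
x_7 = 2.1250, f(x_7) = 7.250000, coefficient = 4
x_8 = 2.2500, f(x_8) = 7.500000, coefficient = 2
x_9 = 2.3750, f(x_9) = 7.750000, coefficient = 4
x_10 = 2.5000, f(x_10) = 8.000000, coefficient = 1

I ≈ (0.125000/3) × 202.500000 = 8.437500
Exact value: 8.437500
Error: 0.000000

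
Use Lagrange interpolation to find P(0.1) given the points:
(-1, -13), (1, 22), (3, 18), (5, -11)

Lagrange interpolation formula:
P(x) = Σ yᵢ × Lᵢ(x)
where Lᵢ(x) = Π_{j≠i} (x - xⱼ)/(xᵢ - xⱼ)

L_0(0.1) = (0.1 - 1)/(-1 - 1) × (0.1 - 3)/(-1 - 3) × (0.1 - 5)/(-1 - 5) = 0.266437
L_1(0.1) = (0.1 - (-1))/(1 - (-1)) × (0.1 - 3)/(1 - 3) × (0.1 - 5)/(1 - 5) = 0.976938
L_2(0.1) = (0.1 - (-1))/(3 - (-1)) × (0.1 - 1)/(3 - 1) × (0.1 - 5)/(3 - 5) = -0.303188
L_3(0.1) = (0.1 - (-1))/(5 - (-1)) × (0.1 - 1)/(5 - 1) × (0.1 - 3)/(5 - 3) = 0.059812

P(0.1) = (-13)×L_0(0.1) + 22×L_1(0.1) + 18×L_2(0.1) + (-11)×L_3(0.1)
P(0.1) = 11.913625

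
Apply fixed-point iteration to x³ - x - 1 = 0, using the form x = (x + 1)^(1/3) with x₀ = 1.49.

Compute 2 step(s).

Equation: x³ - x - 1 = 0
Fixed-point form: x = (x + 1)^(1/3)
x₀ = 1.49

x_1 = g(1.490000) = 1.355397
x_2 = g(1.355397) = 1.330520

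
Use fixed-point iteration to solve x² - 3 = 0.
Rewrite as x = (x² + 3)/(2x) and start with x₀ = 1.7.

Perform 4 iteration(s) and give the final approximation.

Equation: x² - 3 = 0
Fixed-point form: x = (x² + 3)/(2x)
x₀ = 1.7

x_1 = g(1.700000) = 1.732353
x_2 = g(1.732353) = 1.732051
x_3 = g(1.732051) = 1.732051
x_4 = g(1.732051) = 1.732051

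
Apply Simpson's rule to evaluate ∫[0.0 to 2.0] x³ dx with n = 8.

f(x) = x³
a = 0.0, b = 2.0, n = 8
h = (b - a)/n = 0.250000

Simpson's rule: (h/3)[f(x₀) + 4f(x₁) + 2f(x₂) + ... + f(xₙ)]

x_0 = 0.0000, f(x_0) = 0.000000, coefficient = 1
x_1 = 0.2500, f(x_1) = 0.015625, coefficient = 4
x_2 = 0.5000, f(x_2) = 0.125000, coefficient = 2
x_3 = 0.7500, f(x_3) = 0.421875, coefficient = 4
x_4 = 1.0000, f(x_4) = 1.000000, coefficient = 2
x_5 = 1.2500, f(x_5) = 1.953125, coefficient = 4
x_6 = 1.5000, f(x_6) = 3.375000, coefficient = 2
x_7 = 1.7500, f(x_7) = 5.359375, coefficient = 4
x_8 = 2.0000, f(x_8) = 8.000000, coefficient = 1

I ≈ (0.250000/3) × 48.000000 = 4.000000
Exact value: 4.000000
Error: 0.000000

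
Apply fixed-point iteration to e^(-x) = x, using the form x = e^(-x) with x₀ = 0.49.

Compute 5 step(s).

Equation: e^(-x) = x
Fixed-point form: x = e^(-x)
x₀ = 0.49

x_1 = g(0.490000) = 0.612626
x_2 = g(0.612626) = 0.541926
x_3 = g(0.541926) = 0.581627
x_4 = g(0.581627) = 0.558988
x_5 = g(0.558988) = 0.571787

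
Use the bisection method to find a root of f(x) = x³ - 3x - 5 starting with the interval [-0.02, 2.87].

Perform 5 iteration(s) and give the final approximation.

f(x) = x³ - 3x - 5
Initial interval: [-0.02, 2.87]

Iteration 1:
  c_1 = (-0.020000 + 2.870000)/2 = 1.425000
  f(c_1) = f(1.425000) = -6.381359
  f(a) × f(c) ≥ 0, new interval: [1.425000, 2.870000]
Iteration 2:
  c_2 = (1.425000 + 2.870000)/2 = 2.147500
  f(c_2) = f(2.147500) = -1.538753
  f(a) × f(c) ≥ 0, new interval: [2.147500, 2.870000]
Iteration 3:
  c_3 = (2.147500 + 2.870000)/2 = 2.508750
  f(c_3) = f(2.508750) = 3.263387
  f(a) × f(c) < 0, new interval: [2.147500, 2.508750]
Iteration 4:
  c_4 = (2.147500 + 2.508750)/2 = 2.328125
  f(c_4) = f(2.328125) = 0.634449
  f(a) × f(c) < 0, new interval: [2.147500, 2.328125]
Iteration 5:
  c_5 = (2.147500 + 2.328125)/2 = 2.237812
  f(c_5) = f(2.237812) = -0.506909
  f(a) × f(c) ≥ 0, new interval: [2.237812, 2.328125]

After 5 iteration(s), the approximation is c_5 = 2.237812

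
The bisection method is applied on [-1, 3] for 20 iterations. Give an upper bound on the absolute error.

Bisection error bound: |error| ≤ (b-a)/2^n
|error| ≤ (3 - (-1))/2^20 = 4/2^20
|error| ≤ 0.0000038147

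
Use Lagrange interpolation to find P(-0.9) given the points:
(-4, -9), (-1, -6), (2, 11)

Lagrange interpolation formula:
P(x) = Σ yᵢ × Lᵢ(x)
where Lᵢ(x) = Π_{j≠i} (x - xⱼ)/(xᵢ - xⱼ)

L_0(-0.9) = (-0.9 - (-1))/(-4 - (-1)) × (-0.9 - 2)/(-4 - 2) = -0.016111
L_1(-0.9) = (-0.9 - (-4))/(-1 - (-4)) × (-0.9 - 2)/(-1 - 2) = 0.998889
L_2(-0.9) = (-0.9 - (-4))/(2 - (-4)) × (-0.9 - (-1))/(2 - (-1)) = 0.017222

P(-0.9) = (-9)×L_0(-0.9) + (-6)×L_1(-0.9) + 11×L_2(-0.9)
P(-0.9) = -5.658889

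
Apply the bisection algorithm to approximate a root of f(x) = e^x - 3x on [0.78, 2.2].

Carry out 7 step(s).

f(x) = e^x - 3x
Initial interval: [0.78, 2.2]

Iteration 1:
  c_1 = (0.780000 + 2.200000)/2 = 1.490000
  f(c_1) = f(1.490000) = -0.032904
  f(a) × f(c) ≥ 0, new interval: [1.490000, 2.200000]
Iteration 2:
  c_2 = (1.490000 + 2.200000)/2 = 1.845000
  f(c_2) = f(1.845000) = 0.793100
  f(a) × f(c) < 0, new interval: [1.490000, 1.845000]
Iteration 3:
  c_3 = (1.490000 + 1.845000)/2 = 1.667500
  f(c_3) = f(1.667500) = 0.296404
  f(a) × f(c) < 0, new interval: [1.490000, 1.667500]
Iteration 4:
  c_4 = (1.490000 + 1.667500)/2 = 1.578750
  f(c_4) = f(1.578750) = 0.112641
  f(a) × f(c) < 0, new interval: [1.490000, 1.578750]
Iteration 5:
  c_5 = (1.490000 + 1.578750)/2 = 1.534375
  f(c_5) = f(1.534375) = 0.035301
  f(a) × f(c) < 0, new interval: [1.490000, 1.534375]
Iteration 6:
  c_6 = (1.490000 + 1.534375)/2 = 1.512188
  f(c_6) = f(1.512188) = 0.000081
  f(a) × f(c) < 0, new interval: [1.490000, 1.512188]
Iteration 7:
  c_7 = (1.490000 + 1.512188)/2 = 1.501094
  f(c_7) = f(1.501094) = -0.016688
  f(a) × f(c) ≥ 0, new interval: [1.501094, 1.512188]

After 7 iteration(s), the approximation is c_7 = 1.501094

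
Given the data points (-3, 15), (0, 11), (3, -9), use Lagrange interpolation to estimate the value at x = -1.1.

Lagrange interpolation formula:
P(x) = Σ yᵢ × Lᵢ(x)
where Lᵢ(x) = Π_{j≠i} (x - xⱼ)/(xᵢ - xⱼ)

L_0(-1.1) = (-1.1 - 0)/(-3 - 0) × (-1.1 - 3)/(-3 - 3) = 0.250556
L_1(-1.1) = (-1.1 - (-3))/(0 - (-3)) × (-1.1 - 3)/(0 - 3) = 0.865556
L_2(-1.1) = (-1.1 - (-3))/(3 - (-3)) × (-1.1 - 0)/(3 - 0) = -0.116111

P(-1.1) = 15×L_0(-1.1) + 11×L_1(-1.1) + (-9)×L_2(-1.1)
P(-1.1) = 14.324444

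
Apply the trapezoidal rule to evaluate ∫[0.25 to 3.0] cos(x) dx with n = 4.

f(x) = cos(x)
a = 0.25, b = 3.0, n = 4
h = (b - a)/n = 0.687500

Trapezoidal rule: (h/2)[f(x₀) + 2f(x₁) + 2f(x₂) + ... + f(xₙ)]

x_0 = 0.2500, f(x_0) = 0.968912, coefficient = 1
x_1 = 0.9375, f(x_1) = 0.591805, coefficient = 2
x_2 = 1.6250, f(x_2) = -0.054177, coefficient = 2
x_3 = 2.3125, f(x_3) = -0.675545, coefficient = 2
x_4 = 3.0000, f(x_4) = -0.989992, coefficient = 1

I ≈ (0.687500/2) × -0.296914 = -0.102064
Exact value: -0.106284
Error: 0.004220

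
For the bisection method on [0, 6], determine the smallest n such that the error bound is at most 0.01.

We need (b-a)/2^n ≤ 0.01
(6 - 0)/2^n ≤ 0.01
6/2^n ≤ 0.01
2^n ≥ 600
n ≥ log₂(600) = 9.23
n ≥ 10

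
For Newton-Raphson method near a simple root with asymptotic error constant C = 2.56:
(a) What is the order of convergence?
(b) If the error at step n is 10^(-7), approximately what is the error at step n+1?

(a) Newton-Raphson has quadratic (order 2) convergence near simple roots.
    This means |e_{n+1}| ≈ C|e_n|².

(b) With |e_n| = 10^(-7) and C = 2.56:
    |e_{n+1}| ≈ 2.56 × (10^(-7))² = 2.56 × 10^(-14)

(a) 2 (quadratic); (b) |e_{n+1}| ≈ 2.560e-14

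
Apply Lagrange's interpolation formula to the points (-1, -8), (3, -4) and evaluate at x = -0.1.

Lagrange interpolation formula:
P(x) = Σ yᵢ × Lᵢ(x)
where Lᵢ(x) = Π_{j≠i} (x - xⱼ)/(xᵢ - xⱼ)

L_0(-0.1) = (-0.1 - 3)/(-1 - 3) = 0.775000
L_1(-0.1) = (-0.1 - (-1))/(3 - (-1)) = 0.225000

P(-0.1) = (-8)×L_0(-0.1) + (-4)×L_1(-0.1)
P(-0.1) = -7.100000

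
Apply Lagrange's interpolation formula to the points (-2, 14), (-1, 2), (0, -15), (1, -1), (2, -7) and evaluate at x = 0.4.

Lagrange interpolation formula:
P(x) = Σ yᵢ × Lᵢ(x)
where Lᵢ(x) = Π_{j≠i} (x - xⱼ)/(xᵢ - xⱼ)

L_0(0.4) = (0.4 - (-1))/(-2 - (-1)) × (0.4 - 0)/(-2 - 0) × (0.4 - 1)/(-2 - 1) × (0.4 - 2)/(-2 - 2) = 0.022400
L_1(0.4) = (0.4 - (-2))/(-1 - (-2)) × (0.4 - 0)/(-1 - 0) × (0.4 - 1)/(-1 - 1) × (0.4 - 2)/(-1 - 2) = -0.153600
L_2(0.4) = (0.4 - (-2))/(0 - (-2)) × (0.4 - (-1))/(0 - (-1)) × (0.4 - 1)/(0 - 1) × (0.4 - 2)/(0 - 2) = 0.806400
L_3(0.4) = (0.4 - (-2))/(1 - (-2)) × (0.4 - (-1))/(1 - (-1)) × (0.4 - 0)/(1 - 0) × (0.4 - 2)/(1 - 2) = 0.358400
L_4(0.4) = (0.4 - (-2))/(2 - (-2)) × (0.4 - (-1))/(2 - (-1)) × (0.4 - 0)/(2 - 0) × (0.4 - 1)/(2 - 1) = -0.033600

P(0.4) = 14×L_0(0.4) + 2×L_1(0.4) + (-15)×L_2(0.4) + (-1)×L_3(0.4) + (-7)×L_4(0.4)
P(0.4) = -12.212800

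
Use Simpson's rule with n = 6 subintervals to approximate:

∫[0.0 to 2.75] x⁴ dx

f(x) = x⁴
a = 0.0, b = 2.75, n = 6
h = (b - a)/n = 0.458333

Simpson's rule: (h/3)[f(x₀) + 4f(x₁) + 2f(x₂) + ... + f(xₙ)]

x_0 = 0.0000, f(x_0) = 0.000000, coefficient = 1
x_1 = 0.4583, f(x_1) = 0.044129, coefficient = 4
x_2 = 0.9167, f(x_2) = 0.706067, coefficient = 2
x_3 = 1.3750, f(x_3) = 3.574463, coefficient = 4
x_4 = 1.8333, f(x_4) = 11.297068, coefficient = 2
x_5 = 2.2917, f(x_5) = 27.580732, coefficient = 4
x_6 = 2.7500, f(x_6) = 57.191406, coefficient = 1

I ≈ (0.458333/3) × 205.994973 = 31.471454
Exact value: 31.455273
Error: 0.016181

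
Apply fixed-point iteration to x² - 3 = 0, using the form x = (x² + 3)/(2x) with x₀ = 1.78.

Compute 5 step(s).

Equation: x² - 3 = 0
Fixed-point form: x = (x² + 3)/(2x)
x₀ = 1.78

x_1 = g(1.780000) = 1.732697
x_2 = g(1.732697) = 1.732051
x_3 = g(1.732051) = 1.732051
x_4 = g(1.732051) = 1.732051
x_5 = g(1.732051) = 1.732051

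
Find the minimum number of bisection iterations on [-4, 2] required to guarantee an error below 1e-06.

We need (b-a)/2^n ≤ 1e-06
(2 - (-4))/2^n ≤ 1e-06
6/2^n ≤ 1e-06
2^n ≥ 6000000
n ≥ log₂(6000000) = 22.52
n ≥ 23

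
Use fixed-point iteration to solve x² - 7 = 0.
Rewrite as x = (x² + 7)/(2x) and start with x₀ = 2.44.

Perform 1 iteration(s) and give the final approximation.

Equation: x² - 7 = 0
Fixed-point form: x = (x² + 7)/(2x)
x₀ = 2.44

x_1 = g(2.440000) = 2.654426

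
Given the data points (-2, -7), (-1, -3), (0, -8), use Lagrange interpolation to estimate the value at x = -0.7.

Lagrange interpolation formula:
P(x) = Σ yᵢ × Lᵢ(x)
where Lᵢ(x) = Π_{j≠i} (x - xⱼ)/(xᵢ - xⱼ)

L_0(-0.7) = (-0.7 - (-1))/(-2 - (-1)) × (-0.7 - 0)/(-2 - 0) = -0.105000
L_1(-0.7) = (-0.7 - (-2))/(-1 - (-2)) × (-0.7 - 0)/(-1 - 0) = 0.910000
L_2(-0.7) = (-0.7 - (-2))/(0 - (-2)) × (-0.7 - (-1))/(0 - (-1)) = 0.195000

P(-0.7) = (-7)×L_0(-0.7) + (-3)×L_1(-0.7) + (-8)×L_2(-0.7)
P(-0.7) = -3.555000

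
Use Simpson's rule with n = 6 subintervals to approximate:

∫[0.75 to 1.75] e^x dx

f(x) = e^x
a = 0.75, b = 1.75, n = 6
h = (b - a)/n = 0.166667

Simpson's rule: (h/3)[f(x₀) + 4f(x₁) + 2f(x₂) + ... + f(xₙ)]

x_0 = 0.7500, f(x_0) = 2.117000, coefficient = 1
x_1 = 0.9167, f(x_1) = 2.500940, coefficient = 4
x_2 = 1.0833, f(x_2) = 2.954512, coefficient = 2
x_3 = 1.2500, f(x_3) = 3.490343, coefficient = 4
x_4 = 1.4167, f(x_4) = 4.123353, coefficient = 2
x_5 = 1.5833, f(x_5) = 4.871166, coefficient = 4
x_6 = 1.7500, f(x_6) = 5.754603, coefficient = 1

I ≈ (0.166667/3) × 65.477128 = 3.637618
Exact value: 3.637603
Error: 0.000016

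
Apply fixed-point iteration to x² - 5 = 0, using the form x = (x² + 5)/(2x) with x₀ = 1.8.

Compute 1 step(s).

Equation: x² - 5 = 0
Fixed-point form: x = (x² + 5)/(2x)
x₀ = 1.8

x_1 = g(1.800000) = 2.288889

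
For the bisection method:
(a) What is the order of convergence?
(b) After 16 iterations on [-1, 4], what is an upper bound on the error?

(a) Bisection has linear (order 1) convergence; the error is halved each step.

(b) Error bound = (b-a)/2^n = (4 - (-1))/2^{16}
    = 5/2^{16}

(a) 1 (linear); (b) error ≤ 7.63e-05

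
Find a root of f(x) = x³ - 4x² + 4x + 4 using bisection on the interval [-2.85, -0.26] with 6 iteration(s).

f(x) = x³ - 4x² + 4x + 4
Initial interval: [-2.85, -0.26]

Iteration 1:
  c_1 = (-2.850000 + (-0.260000))/2 = -1.555000
  f(c_1) = f(-1.555000) = -15.652129
  f(a) × f(c) ≥ 0, new interval: [-1.555000, -0.260000]
Iteration 2:
  c_2 = (-1.555000 + (-0.260000))/2 = -0.907500
  f(c_2) = f(-0.907500) = -3.671602
  f(a) × f(c) ≥ 0, new interval: [-0.907500, -0.260000]
Iteration 3:
  c_3 = (-0.907500 + (-0.260000))/2 = -0.583750
  f(c_3) = f(-0.583750) = 0.103023
  f(a) × f(c) < 0, new interval: [-0.907500, -0.583750]
Iteration 4:
  c_4 = (-0.907500 + (-0.583750))/2 = -0.745625
  f(c_4) = f(-0.745625) = -1.620862
  f(a) × f(c) ≥ 0, new interval: [-0.745625, -0.583750]
Iteration 5:
  c_5 = (-0.745625 + (-0.583750))/2 = -0.664687
  f(c_5) = f(-0.664687) = -0.719653
  f(a) × f(c) ≥ 0, new interval: [-0.664687, -0.583750]
Iteration 6:
  c_6 = (-0.664687 + (-0.583750))/2 = -0.624219
  f(c_6) = f(-0.624219) = -0.298697
  f(a) × f(c) ≥ 0, new interval: [-0.624219, -0.583750]

After 6 iteration(s), the approximation is c_6 = -0.624219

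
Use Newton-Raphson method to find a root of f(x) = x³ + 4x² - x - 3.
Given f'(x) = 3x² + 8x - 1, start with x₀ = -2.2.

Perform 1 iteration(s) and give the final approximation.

f(x) = x³ + 4x² - x - 3
f'(x) = 3x² + 8x - 1
x₀ = -2.2

Newton-Raphson formula: x_{n+1} = x_n - f(x_n)/f'(x_n)

Iteration 1:
  f(-2.200000) = 7.912000
  f'(-2.200000) = -4.080000
  x_1 = -2.200000 - 7.912000/(-4.080000) = -0.260784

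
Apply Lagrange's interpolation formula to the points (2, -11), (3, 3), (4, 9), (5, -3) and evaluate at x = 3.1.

Lagrange interpolation formula:
P(x) = Σ yᵢ × Lᵢ(x)
where Lᵢ(x) = Π_{j≠i} (x - xⱼ)/(xᵢ - xⱼ)

L_0(3.1) = (3.1 - 3)/(2 - 3) × (3.1 - 4)/(2 - 4) × (3.1 - 5)/(2 - 5) = -0.028500
L_1(3.1) = (3.1 - 2)/(3 - 2) × (3.1 - 4)/(3 - 4) × (3.1 - 5)/(3 - 5) = 0.940500
L_2(3.1) = (3.1 - 2)/(4 - 2) × (3.1 - 3)/(4 - 3) × (3.1 - 5)/(4 - 5) = 0.104500
L_3(3.1) = (3.1 - 2)/(5 - 2) × (3.1 - 3)/(5 - 3) × (3.1 - 4)/(5 - 4) = -0.016500

P(3.1) = (-11)×L_0(3.1) + 3×L_1(3.1) + 9×L_2(3.1) + (-3)×L_3(3.1)
P(3.1) = 4.125000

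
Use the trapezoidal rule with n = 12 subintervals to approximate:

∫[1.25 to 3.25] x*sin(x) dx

f(x) = x*sin(x)
a = 1.25, b = 3.25, n = 12
h = (b - a)/n = 0.166667

Trapezoidal rule: (h/2)[f(x₀) + 2f(x₁) + 2f(x₂) + ... + f(xₙ)]

x_0 = 1.2500, f(x_0) = 1.186231, coefficient = 1
x_1 = 1.4167, f(x_1) = 1.399873, coefficient = 2
x_2 = 1.5833, f(x_2) = 1.583209, coefficient = 2
x_3 = 1.7500, f(x_3) = 1.721975, coefficient = 2
x_4 = 1.9167, f(x_4) = 1.803163, coefficient = 2
x_5 = 2.0833, f(x_5) = 1.815632, coefficient = 2
x_6 = 2.2500, f(x_6) = 1.750665, coefficient = 2
x_7 = 2.4167, f(x_7) = 1.602443, coefficient = 2
x_8 = 2.5833, f(x_8) = 1.368419, coefficient = 2
x_9 = 2.7500, f(x_9) = 1.049568, coefficient = 2
x_10 = 2.9167, f(x_10) = 0.650516, coefficient = 2
x_11 = 3.0833, f(x_11) = 0.179531, coefficient = 2
x_12 = 3.2500, f(x_12) = -0.351634, coefficient = 1

I ≈ (0.166667/2) × 30.684586 = 2.557049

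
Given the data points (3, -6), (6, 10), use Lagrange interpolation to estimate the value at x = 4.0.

Lagrange interpolation formula:
P(x) = Σ yᵢ × Lᵢ(x)
where Lᵢ(x) = Π_{j≠i} (x - xⱼ)/(xᵢ - xⱼ)

L_0(4.0) = (4.0 - 6)/(3 - 6) = 0.666667
L_1(4.0) = (4.0 - 3)/(6 - 3) = 0.333333

P(4.0) = (-6)×L_0(4.0) + 10×L_1(4.0)
P(4.0) = -0.666667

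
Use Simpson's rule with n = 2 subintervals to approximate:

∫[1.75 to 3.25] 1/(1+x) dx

f(x) = 1/(1+x)
a = 1.75, b = 3.25, n = 2
h = (b - a)/n = 0.750000

Simpson's rule: (h/3)[f(x₀) + 4f(x₁) + 2f(x₂) + ... + f(xₙ)]

x_0 = 1.7500, f(x_0) = 0.363636, coefficient = 1
x_1 = 2.5000, f(x_1) = 0.285714, coefficient = 4
x_2 = 3.2500, f(x_2) = 0.235294, coefficient = 1

I ≈ (0.750000/3) × 1.741788 = 0.435447
Exact value: 0.435318
Error: 0.000129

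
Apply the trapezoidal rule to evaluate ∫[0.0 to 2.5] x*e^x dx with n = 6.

f(x) = x*e^x
a = 0.0, b = 2.5, n = 6
h = (b - a)/n = 0.416667

Trapezoidal rule: (h/2)[f(x₀) + 2f(x₁) + 2f(x₂) + ... + f(xₙ)]

x_0 = 0.0000, f(x_0) = 0.000000, coefficient = 1
x_1 = 0.4167, f(x_1) = 0.632040, coefficient = 2
x_2 = 0.8333, f(x_2) = 1.917480, coefficient = 2
x_3 = 1.2500, f(x_3) = 4.362929, coefficient = 2
x_4 = 1.6667, f(x_4) = 8.824150, coefficient = 2
x_5 = 2.0833, f(x_5) = 16.731656, coefficient = 2
x_6 = 2.5000, f(x_6) = 30.456235, coefficient = 1

I ≈ (0.416667/2) × 95.392745 = 19.873489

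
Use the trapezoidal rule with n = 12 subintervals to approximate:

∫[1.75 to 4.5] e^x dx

f(x) = e^x
a = 1.75, b = 4.5, n = 12
h = (b - a)/n = 0.229167

Trapezoidal rule: (h/2)[f(x₀) + 2f(x₁) + 2f(x₂) + ... + f(xₙ)]

x_0 = 1.7500, f(x_0) = 5.754603, coefficient = 1
x_1 = 1.9792, f(x_1) = 7.236710, coefficient = 2
x_2 = 2.2083, f(x_2) = 9.100536, coefficient = 2
x_3 = 2.4375, f(x_3) = 11.444394, coefficient = 2
x_4 = 2.6667, f(x_4) = 14.391916, coefficient = 2
x_5 = 2.8958, f(x_5) = 18.098577, coefficient = 2
x_6 = 3.1250, f(x_6) = 22.759895, coefficient = 2
x_7 = 3.3542, f(x_7) = 28.621743, coefficient = 2
x_8 = 3.5833, f(x_8) = 35.993319, coefficient = 2
x_9 = 3.8125, f(x_9) = 45.263456, coefficient = 2
x_10 = 4.0417, f(x_10) = 56.921132, coefficient = 2
x_11 = 4.2708, f(x_11) = 71.581262, coefficient = 2
x_12 = 4.5000, f(x_12) = 90.017131, coefficient = 1

I ≈ (0.229167/2) × 738.597615 = 84.630977
Exact value: 84.262529
Error: 0.368448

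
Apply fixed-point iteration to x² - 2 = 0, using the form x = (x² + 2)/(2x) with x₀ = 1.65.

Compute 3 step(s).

Equation: x² - 2 = 0
Fixed-point form: x = (x² + 2)/(2x)
x₀ = 1.65

x_1 = g(1.650000) = 1.431061
x_2 = g(1.431061) = 1.414313
x_3 = g(1.414313) = 1.414214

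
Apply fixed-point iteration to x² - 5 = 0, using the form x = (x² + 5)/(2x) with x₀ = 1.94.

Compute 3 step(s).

Equation: x² - 5 = 0
Fixed-point form: x = (x² + 5)/(2x)
x₀ = 1.94

x_1 = g(1.940000) = 2.258660
x_2 = g(2.258660) = 2.236181
x_3 = g(2.236181) = 2.236068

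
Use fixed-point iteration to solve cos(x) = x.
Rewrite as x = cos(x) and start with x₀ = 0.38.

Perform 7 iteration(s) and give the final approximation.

Equation: cos(x) = x
Fixed-point form: x = cos(x)
x₀ = 0.38

x_1 = g(0.380000) = 0.928665
x_2 = g(0.928665) = 0.598904
x_3 = g(0.598904) = 0.825954
x_4 = g(0.825954) = 0.677856
x_5 = g(0.677856) = 0.778919
x_6 = g(0.778919) = 0.711673
x_7 = g(0.711673) = 0.757270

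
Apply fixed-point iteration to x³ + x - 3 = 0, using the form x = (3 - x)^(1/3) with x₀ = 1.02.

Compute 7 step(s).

Equation: x³ + x - 3 = 0
Fixed-point form: x = (3 - x)^(1/3)
x₀ = 1.02

x_1 = g(1.020000) = 1.255707
x_2 = g(1.255707) = 1.203760
x_3 = g(1.203760) = 1.215593
x_4 = g(1.215593) = 1.212918
x_5 = g(1.212918) = 1.213523
x_6 = g(1.213523) = 1.213386
x_7 = g(1.213386) = 1.213417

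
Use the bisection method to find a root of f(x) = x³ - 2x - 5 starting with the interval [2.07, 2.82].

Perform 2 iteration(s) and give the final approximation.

f(x) = x³ - 2x - 5
Initial interval: [2.07, 2.82]

Iteration 1:
  c_1 = (2.070000 + 2.820000)/2 = 2.445000
  f(c_1) = f(2.445000) = 4.726271
  f(a) × f(c) < 0, new interval: [2.070000, 2.445000]
Iteration 2:
  c_2 = (2.070000 + 2.445000)/2 = 2.257500
  f(c_2) = f(2.257500) = 1.989911
  f(a) × f(c) < 0, new interval: [2.070000, 2.257500]

After 2 iteration(s), the approximation is c_2 = 2.257500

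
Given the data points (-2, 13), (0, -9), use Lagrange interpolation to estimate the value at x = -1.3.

Lagrange interpolation formula:
P(x) = Σ yᵢ × Lᵢ(x)
where Lᵢ(x) = Π_{j≠i} (x - xⱼ)/(xᵢ - xⱼ)

L_0(-1.3) = (-1.3 - 0)/(-2 - 0) = 0.650000
L_1(-1.3) = (-1.3 - (-2))/(0 - (-2)) = 0.350000

P(-1.3) = 13×L_0(-1.3) + (-9)×L_1(-1.3)
P(-1.3) = 5.300000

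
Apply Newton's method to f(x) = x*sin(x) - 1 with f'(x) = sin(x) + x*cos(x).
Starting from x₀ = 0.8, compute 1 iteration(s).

f(x) = x*sin(x) - 1
f'(x) = sin(x) + x*cos(x)
x₀ = 0.8

Newton-Raphson formula: x_{n+1} = x_n - f(x_n)/f'(x_n)

Iteration 1:
  f(0.800000) = -0.426115
  f'(0.800000) = 1.274721
  x_1 = 0.800000 - (-0.426115)/1.274721 = 1.134281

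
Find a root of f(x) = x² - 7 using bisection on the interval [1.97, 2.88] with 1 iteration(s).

f(x) = x² - 7
Initial interval: [1.97, 2.88]

Iteration 1:
  c_1 = (1.970000 + 2.880000)/2 = 2.425000
  f(c_1) = f(2.425000) = -1.119375
  f(a) × f(c) ≥ 0, new interval: [2.425000, 2.880000]

After 1 iteration(s), the approximation is c_1 = 2.425000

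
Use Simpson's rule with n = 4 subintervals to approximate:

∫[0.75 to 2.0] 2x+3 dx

f(x) = 2x+3
a = 0.75, b = 2.0, n = 4
h = (b - a)/n = 0.312500

Simpson's rule: (h/3)[f(x₀) + 4f(x₁) + 2f(x₂) + ... + f(xₙ)]

x_0 = 0.7500, f(x_0) = 4.500000, coefficient = 1
x_1 = 1.0625, f(x_1) = 5.125000, coefficient = 4
x_2 = 1.3750, f(x_2) = 5.750000, coefficient = 2
x_3 = 1.6875, f(x_3) = 6.375000, coefficient = 4
x_4 = 2.0000, f(x_4) = 7.000000, coefficient = 1

I ≈ (0.312500/3) × 69.000000 = 7.187500
Exact value: 7.187500
Error: 0.000000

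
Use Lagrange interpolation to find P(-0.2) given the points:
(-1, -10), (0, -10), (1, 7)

Lagrange interpolation formula:
P(x) = Σ yᵢ × Lᵢ(x)
where Lᵢ(x) = Π_{j≠i} (x - xⱼ)/(xᵢ - xⱼ)

L_0(-0.2) = (-0.2 - 0)/(-1 - 0) × (-0.2 - 1)/(-1 - 1) = 0.120000
L_1(-0.2) = (-0.2 - (-1))/(0 - (-1)) × (-0.2 - 1)/(0 - 1) = 0.960000
L_2(-0.2) = (-0.2 - (-1))/(1 - (-1)) × (-0.2 - 0)/(1 - 0) = -0.080000

P(-0.2) = (-10)×L_0(-0.2) + (-10)×L_1(-0.2) + 7×L_2(-0.2)
P(-0.2) = -11.360000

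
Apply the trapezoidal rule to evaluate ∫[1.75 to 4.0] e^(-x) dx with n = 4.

f(x) = e^(-x)
a = 1.75, b = 4.0, n = 4
h = (b - a)/n = 0.562500

Trapezoidal rule: (h/2)[f(x₀) + 2f(x₁) + 2f(x₂) + ... + f(xₙ)]

x_0 = 1.7500, f(x_0) = 0.173774, coefficient = 1
x_1 = 2.3125, f(x_1) = 0.099013, coefficient = 2
x_2 = 2.8750, f(x_2) = 0.056416, coefficient = 2
x_3 = 3.4375, f(x_3) = 0.032145, coefficient = 2
x_4 = 4.0000, f(x_4) = 0.018316, coefficient = 1

I ≈ (0.562500/2) × 0.567239 = 0.159536
Exact value: 0.155458
Error: 0.004078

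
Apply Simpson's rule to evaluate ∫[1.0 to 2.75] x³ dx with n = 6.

f(x) = x³
a = 1.0, b = 2.75, n = 6
h = (b - a)/n = 0.291667

Simpson's rule: (h/3)[f(x₀) + 4f(x₁) + 2f(x₂) + ... + f(xₙ)]

x_0 = 1.0000, f(x_0) = 1.000000, coefficient = 1
x_1 = 1.2917, f(x_1) = 2.155020, coefficient = 4
x_2 = 1.5833, f(x_2) = 3.969329, coefficient = 2
x_3 = 1.8750, f(x_3) = 6.591797, coefficient = 4
x_4 = 2.1667, f(x_4) = 10.171296, coefficient = 2
x_5 = 2.4583, f(x_5) = 14.856698, coefficient = 4
x_6 = 2.7500, f(x_6) = 20.796875, coefficient = 1

I ≈ (0.291667/3) × 144.492188 = 14.047852
Exact value: 14.047852
Error: 0.000000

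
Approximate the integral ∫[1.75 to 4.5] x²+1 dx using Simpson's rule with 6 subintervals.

f(x) = x²+1
a = 1.75, b = 4.5, n = 6
h = (b - a)/n = 0.458333

Simpson's rule: (h/3)[f(x₀) + 4f(x₁) + 2f(x₂) + ... + f(xₙ)]

x_0 = 1.7500, f(x_0) = 4.062500, coefficient = 1
x_1 = 2.2083, f(x_1) = 5.876736, coefficient = 4
x_2 = 2.6667, f(x_2) = 8.111111, coefficient = 2
x_3 = 3.1250, f(x_3) = 10.765625, coefficient = 4
x_4 = 3.5833, f(x_4) = 13.840278, coefficient = 2
x_5 = 4.0417, f(x_5) = 17.335069, coefficient = 4
x_6 = 4.5000, f(x_6) = 21.250000, coefficient = 1

I ≈ (0.458333/3) × 205.125000 = 31.338542
Exact value: 31.338542
Error: 0.000000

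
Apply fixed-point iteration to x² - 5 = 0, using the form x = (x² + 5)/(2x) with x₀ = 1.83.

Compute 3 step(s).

Equation: x² - 5 = 0
Fixed-point form: x = (x² + 5)/(2x)
x₀ = 1.83

x_1 = g(1.830000) = 2.281120
x_2 = g(2.281120) = 2.236513
x_3 = g(2.236513) = 2.236068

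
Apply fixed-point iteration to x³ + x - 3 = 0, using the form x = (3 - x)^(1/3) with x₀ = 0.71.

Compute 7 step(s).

Equation: x³ + x - 3 = 0
Fixed-point form: x = (3 - x)^(1/3)
x₀ = 0.71

x_1 = g(0.710000) = 1.318090
x_2 = g(1.318090) = 1.189235
x_3 = g(1.189235) = 1.218861
x_4 = g(1.218861) = 1.212177
x_5 = g(1.212177) = 1.213691
x_6 = g(1.213691) = 1.213348
x_7 = g(1.213348) = 1.213426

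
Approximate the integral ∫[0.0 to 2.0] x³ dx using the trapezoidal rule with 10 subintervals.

f(x) = x³
a = 0.0, b = 2.0, n = 10
h = (b - a)/n = 0.200000

Trapezoidal rule: (h/2)[f(x₀) + 2f(x₁) + 2f(x₂) + ... + f(xₙ)]

x_0 = 0.0000, f(x_0) = 0.000000, coefficient = 1
x_1 = 0.2000, f(x_1) = 0.008000, coefficient = 2
x_2 = 0.4000, f(x_2) = 0.064000, coefficient = 2
x_3 = 0.6000, f(x_3) = 0.216000, coefficient = 2
x_4 = 0.8000, f(x_4) = 0.512000, coefficient = 2
x_5 = 1.0000, f(x_5) = 1.000000, coefficient = 2
x_6 = 1.2000, f(x_6) = 1.728000, coefficient = 2
x_7 = 1.4000, f(x_7) = 2.744000, coefficient = 2
x_8 = 1.6000, f(x_8) = 4.096000, coefficient = 2
x_9 = 1.8000, f(x_9) = 5.832000, coefficient = 2
x_10 = 2.0000, f(x_10) = 8.000000, coefficient = 1

I ≈ (0.200000/2) × 40.400000 = 4.040000
Exact value: 4.000000
Error: 0.040000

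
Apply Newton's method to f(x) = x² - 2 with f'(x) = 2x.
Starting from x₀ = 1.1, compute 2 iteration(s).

f(x) = x² - 2
f'(x) = 2x
x₀ = 1.1

Newton-Raphson formula: x_{n+1} = x_n - f(x_n)/f'(x_n)

Iteration 1:
  f(1.100000) = -0.790000
  f'(1.100000) = 2.200000
  x_1 = 1.100000 - (-0.790000)/2.200000 = 1.459091
Iteration 2:
  f(1.459091) = 0.128946
  f'(1.459091) = 2.918182
  x_2 = 1.459091 - 0.128946/2.918182 = 1.414904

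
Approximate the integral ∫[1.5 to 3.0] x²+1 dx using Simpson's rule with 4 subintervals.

f(x) = x²+1
a = 1.5, b = 3.0, n = 4
h = (b - a)/n = 0.375000

Simpson's rule: (h/3)[f(x₀) + 4f(x₁) + 2f(x₂) + ... + f(xₙ)]

x_0 = 1.5000, f(x_0) = 3.250000, coefficient = 1
x_1 = 1.8750, f(x_1) = 4.515625, coefficient = 4
x_2 = 2.2500, f(x_2) = 6.062500, coefficient = 2
x_3 = 2.6250, f(x_3) = 7.890625, coefficient = 4
x_4 = 3.0000, f(x_4) = 10.000000, coefficient = 1

I ≈ (0.375000/3) × 75.000000 = 9.375000
Exact value: 9.375000
Error: 0.000000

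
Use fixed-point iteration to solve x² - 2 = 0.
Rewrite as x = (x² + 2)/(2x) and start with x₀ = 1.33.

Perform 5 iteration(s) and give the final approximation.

Equation: x² - 2 = 0
Fixed-point form: x = (x² + 2)/(2x)
x₀ = 1.33

x_1 = g(1.330000) = 1.416880
x_2 = g(1.416880) = 1.414216
x_3 = g(1.414216) = 1.414214
x_4 = g(1.414214) = 1.414214
x_5 = g(1.414214) = 1.414214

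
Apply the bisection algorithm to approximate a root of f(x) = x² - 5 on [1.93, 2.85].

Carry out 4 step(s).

f(x) = x² - 5
Initial interval: [1.93, 2.85]

Iteration 1:
  c_1 = (1.930000 + 2.850000)/2 = 2.390000
  f(c_1) = f(2.390000) = 0.712100
  f(a) × f(c) < 0, new interval: [1.930000, 2.390000]
Iteration 2:
  c_2 = (1.930000 + 2.390000)/2 = 2.160000
  f(c_2) = f(2.160000) = -0.334400
  f(a) × f(c) ≥ 0, new interval: [2.160000, 2.390000]
Iteration 3:
  c_3 = (2.160000 + 2.390000)/2 = 2.275000
  f(c_3) = f(2.275000) = 0.175625
  f(a) × f(c) < 0, new interval: [2.160000, 2.275000]
Iteration 4:
  c_4 = (2.160000 + 2.275000)/2 = 2.217500
  f(c_4) = f(2.217500) = -0.082694
  f(a) × f(c) ≥ 0, new interval: [2.217500, 2.275000]

After 4 iteration(s), the approximation is c_4 = 2.217500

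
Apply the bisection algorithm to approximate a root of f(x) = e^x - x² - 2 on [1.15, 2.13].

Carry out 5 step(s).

f(x) = e^x - x² - 2
Initial interval: [1.15, 2.13]

Iteration 1:
  c_1 = (1.150000 + 2.130000)/2 = 1.640000
  f(c_1) = f(1.640000) = 0.465570
  f(a) × f(c) < 0, new interval: [1.150000, 1.640000]
Iteration 2:
  c_2 = (1.150000 + 1.640000)/2 = 1.395000
  f(c_2) = f(1.395000) = 0.088950
  f(a) × f(c) < 0, new interval: [1.150000, 1.395000]
Iteration 3:
  c_3 = (1.150000 + 1.395000)/2 = 1.272500
  f(c_3) = f(1.272500) = -0.049490
  f(a) × f(c) ≥ 0, new interval: [1.272500, 1.395000]
Iteration 4:
  c_4 = (1.272500 + 1.395000)/2 = 1.333750
  f(c_4) = f(1.333750) = 0.016360
  f(a) × f(c) < 0, new interval: [1.272500, 1.333750]
Iteration 5:
  c_5 = (1.272500 + 1.333750)/2 = 1.303125
  f(c_5) = f(1.303125) = -0.017354
  f(a) × f(c) ≥ 0, new interval: [1.303125, 1.333750]

After 5 iteration(s), the approximation is c_5 = 1.303125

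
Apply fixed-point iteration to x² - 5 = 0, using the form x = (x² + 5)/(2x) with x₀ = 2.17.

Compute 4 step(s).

Equation: x² - 5 = 0
Fixed-point form: x = (x² + 5)/(2x)
x₀ = 2.17

x_1 = g(2.170000) = 2.237074
x_2 = g(2.237074) = 2.236068
x_3 = g(2.236068) = 2.236068
x_4 = g(2.236068) = 2.236068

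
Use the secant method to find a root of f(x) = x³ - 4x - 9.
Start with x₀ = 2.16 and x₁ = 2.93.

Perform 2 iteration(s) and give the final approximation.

f(x) = x³ - 4x - 9
x₀ = 2.16, x₁ = 2.93

Secant formula: x_{n+1} = x_n - f(x_n)(x_n - x_{n-1})/(f(x_n) - f(x_{n-1}))

Iteration 1:
  f(2.160000) = -7.562304
  f(2.930000) = 4.433757
  x_2 = 2.930000 - 4.433757×(2.930000 - 2.160000)/(4.433757 - (-7.562304))
       = 2.645407
Iteration 2:
  f(2.930000) = 4.433757
  f(2.645407) = -1.068595
  x_3 = 2.645407 - (-1.068595)×(2.645407 - 2.930000)/(-1.068595 - 4.433757)
       = 2.700677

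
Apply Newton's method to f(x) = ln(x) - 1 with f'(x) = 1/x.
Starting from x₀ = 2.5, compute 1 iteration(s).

f(x) = ln(x) - 1
f'(x) = 1/x
x₀ = 2.5

Newton-Raphson formula: x_{n+1} = x_n - f(x_n)/f'(x_n)

Iteration 1:
  f(2.500000) = -0.083709
  f'(2.500000) = 0.400000
  x_1 = 2.500000 - (-0.083709)/0.400000 = 2.709273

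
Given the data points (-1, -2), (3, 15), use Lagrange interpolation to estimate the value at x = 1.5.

Lagrange interpolation formula:
P(x) = Σ yᵢ × Lᵢ(x)
where Lᵢ(x) = Π_{j≠i} (x - xⱼ)/(xᵢ - xⱼ)

L_0(1.5) = (1.5 - 3)/(-1 - 3) = 0.375000
L_1(1.5) = (1.5 - (-1))/(3 - (-1)) = 0.625000

P(1.5) = (-2)×L_0(1.5) + 15×L_1(1.5)
P(1.5) = 8.625000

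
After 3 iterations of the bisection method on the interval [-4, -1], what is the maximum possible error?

Bisection error bound: |error| ≤ (b-a)/2^n
|error| ≤ (-1 - (-4))/2^3 = 3/2^3
|error| ≤ 0.3750000000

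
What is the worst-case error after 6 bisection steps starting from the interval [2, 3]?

Bisection error bound: |error| ≤ (b-a)/2^n
|error| ≤ (3 - 2)/2^6 = 1/2^6
|error| ≤ 0.0156250000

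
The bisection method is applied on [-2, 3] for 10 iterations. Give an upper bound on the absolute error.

Bisection error bound: |error| ≤ (b-a)/2^n
|error| ≤ (3 - (-2))/2^10 = 5/2^10
|error| ≤ 0.0048828125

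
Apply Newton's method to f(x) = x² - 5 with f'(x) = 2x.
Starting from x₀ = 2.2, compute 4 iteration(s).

f(x) = x² - 5
f'(x) = 2x
x₀ = 2.2

Newton-Raphson formula: x_{n+1} = x_n - f(x_n)/f'(x_n)

Iteration 1:
  f(2.200000) = -0.160000
  f'(2.200000) = 4.400000
  x_1 = 2.200000 - (-0.160000)/4.400000 = 2.236364
Iteration 2:
  f(2.236364) = 0.001322
  f'(2.236364) = 4.472727
  x_2 = 2.236364 - 0.001322/4.472727 = 2.236068
Iteration 3:
  f(2.236068) = 0.000000
  f'(2.236068) = 4.472136
  x_3 = 2.236068 - 0.000000/4.472136 = 2.236068
Iteration 4:
  f(2.236068) = 0.000000
  f'(2.236068) = 4.472136
  x_4 = 2.236068 - 0.000000/4.472136 = 2.236068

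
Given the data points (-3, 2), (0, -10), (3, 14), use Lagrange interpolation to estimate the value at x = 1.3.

Lagrange interpolation formula:
P(x) = Σ yᵢ × Lᵢ(x)
where Lᵢ(x) = Π_{j≠i} (x - xⱼ)/(xᵢ - xⱼ)

L_0(1.3) = (1.3 - 0)/(-3 - 0) × (1.3 - 3)/(-3 - 3) = -0.122778
L_1(1.3) = (1.3 - (-3))/(0 - (-3)) × (1.3 - 3)/(0 - 3) = 0.812222
L_2(1.3) = (1.3 - (-3))/(3 - (-3)) × (1.3 - 0)/(3 - 0) = 0.310556

P(1.3) = 2×L_0(1.3) + (-10)×L_1(1.3) + 14×L_2(1.3)
P(1.3) = -4.020000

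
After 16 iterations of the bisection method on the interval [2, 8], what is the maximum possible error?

Bisection error bound: |error| ≤ (b-a)/2^n
|error| ≤ (8 - 2)/2^16 = 6/2^16
|error| ≤ 0.0000915527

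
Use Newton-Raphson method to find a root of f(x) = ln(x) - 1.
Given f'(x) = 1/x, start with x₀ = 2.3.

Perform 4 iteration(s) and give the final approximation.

f(x) = ln(x) - 1
f'(x) = 1/x
x₀ = 2.3

Newton-Raphson formula: x_{n+1} = x_n - f(x_n)/f'(x_n)

Iteration 1:
  f(2.300000) = -0.167091
  f'(2.300000) = 0.434783
  x_1 = 2.300000 - (-0.167091)/0.434783 = 2.684309
Iteration 2:
  f(2.684309) = -0.012577
  f'(2.684309) = 0.372535
  x_2 = 2.684309 - (-0.012577)/0.372535 = 2.718069
Iteration 3:
  f(2.718069) = -0.000078
  f'(2.718069) = 0.367908
  x_3 = 2.718069 - (-0.000078)/0.367908 = 2.718282
Iteration 4:
  f(2.718282) = 0.000000
  f'(2.718282) = 0.367879
  x_4 = 2.718282 - 0.000000/0.367879 = 2.718282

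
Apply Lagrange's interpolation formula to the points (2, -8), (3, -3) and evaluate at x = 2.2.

Lagrange interpolation formula:
P(x) = Σ yᵢ × Lᵢ(x)
where Lᵢ(x) = Π_{j≠i} (x - xⱼ)/(xᵢ - xⱼ)

L_0(2.2) = (2.2 - 3)/(2 - 3) = 0.800000
L_1(2.2) = (2.2 - 2)/(3 - 2) = 0.200000

P(2.2) = (-8)×L_0(2.2) + (-3)×L_1(2.2)
P(2.2) = -7.000000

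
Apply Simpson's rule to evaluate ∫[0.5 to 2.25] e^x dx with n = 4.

f(x) = e^x
a = 0.5, b = 2.25, n = 4
h = (b - a)/n = 0.437500

Simpson's rule: (h/3)[f(x₀) + 4f(x₁) + 2f(x₂) + ... + f(xₙ)]

x_0 = 0.5000, f(x_0) = 1.648721, coefficient = 1
x_1 = 0.9375, f(x_1) = 2.553589, coefficient = 4
x_2 = 1.3750, f(x_2) = 3.955077, coefficient = 2
x_3 = 1.8125, f(x_3) = 6.125743, coefficient = 4
x_4 = 2.2500, f(x_4) = 9.487736, coefficient = 1

I ≈ (0.437500/3) × 53.763939 = 7.840574
Exact value: 7.839015
Error: 0.001560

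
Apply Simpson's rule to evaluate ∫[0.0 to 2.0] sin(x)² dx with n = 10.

f(x) = sin(x)²
a = 0.0, b = 2.0, n = 10
h = (b - a)/n = 0.200000

Simpson's rule: (h/3)[f(x₀) + 4f(x₁) + 2f(x₂) + ... + f(xₙ)]

x_0 = 0.0000, f(x_0) = 0.000000, coefficient = 1
x_1 = 0.2000, f(x_1) = 0.039470, coefficient = 4
x_2 = 0.4000, f(x_2) = 0.151647, coefficient = 2
x_3 = 0.6000, f(x_3) = 0.318821, coefficient = 4
x_4 = 0.8000, f(x_4) = 0.514600, coefficient = 2
x_5 = 1.0000, f(x_5) = 0.708073, coefficient = 4
x_6 = 1.2000, f(x_6) = 0.868697, coefficient = 2
x_7 = 1.4000, f(x_7) = 0.971111, coefficient = 4
x_8 = 1.6000, f(x_8) = 0.999147, coefficient = 2
x_9 = 1.8000, f(x_9) = 0.948379, coefficient = 4
x_10 = 2.0000, f(x_10) = 0.826822, coefficient = 1

I ≈ (0.200000/3) × 17.838421 = 1.189228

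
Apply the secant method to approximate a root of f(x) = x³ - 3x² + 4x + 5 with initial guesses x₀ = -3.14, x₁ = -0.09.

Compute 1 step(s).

f(x) = x³ - 3x² + 4x + 5
x₀ = -3.14, x₁ = -0.09

Secant formula: x_{n+1} = x_n - f(x_n)(x_n - x_{n-1})/(f(x_n) - f(x_{n-1}))

Iteration 1:
  f(-3.140000) = -68.097944
  f(-0.090000) = 4.614971
  x_2 = -0.090000 - 4.614971×(-0.090000 - (-3.140000))/(4.614971 - (-68.097944))
       = -0.283579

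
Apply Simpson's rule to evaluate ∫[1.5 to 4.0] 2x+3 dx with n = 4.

f(x) = 2x+3
a = 1.5, b = 4.0, n = 4
h = (b - a)/n = 0.625000

Simpson's rule: (h/3)[f(x₀) + 4f(x₁) + 2f(x₂) + ... + f(xₙ)]

x_0 = 1.5000, f(x_0) = 6.000000, coefficient = 1
x_1 = 2.1250, f(x_1) = 7.250000, coefficient = 4
x_2 = 2.7500, f(x_2) = 8.500000, coefficient = 2
x_3 = 3.3750, f(x_3) = 9.750000, coefficient = 4
x_4 = 4.0000, f(x_4) = 11.000000, coefficient = 1

I ≈ (0.625000/3) × 102.000000 = 21.250000
Exact value: 21.250000
Error: 0.000000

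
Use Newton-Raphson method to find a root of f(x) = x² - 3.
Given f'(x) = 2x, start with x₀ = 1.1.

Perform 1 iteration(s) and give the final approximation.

f(x) = x² - 3
f'(x) = 2x
x₀ = 1.1

Newton-Raphson formula: x_{n+1} = x_n - f(x_n)/f'(x_n)

Iteration 1:
  f(1.100000) = -1.790000
  f'(1.100000) = 2.200000
  x_1 = 1.100000 - (-1.790000)/2.200000 = 1.913636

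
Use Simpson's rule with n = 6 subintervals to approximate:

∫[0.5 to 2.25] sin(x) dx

f(x) = sin(x)
a = 0.5, b = 2.25, n = 6
h = (b - a)/n = 0.291667

Simpson's rule: (h/3)[f(x₀) + 4f(x₁) + 2f(x₂) + ... + f(xₙ)]

x_0 = 0.5000, f(x_0) = 0.479426, coefficient = 1
x_1 = 0.7917, f(x_1) = 0.711525, coefficient = 4
x_2 = 1.0833, f(x_2) = 0.883524, coefficient = 2
x_3 = 1.3750, f(x_3) = 0.980893, coefficient = 4
x_4 = 1.6667, f(x_4) = 0.995408, coefficient = 2
x_5 = 1.9583, f(x_5) = 0.925843, coefficient = 4
x_6 = 2.2500, f(x_6) = 0.778073, coefficient = 1

I ≈ (0.291667/3) × 15.488407 = 1.505817
Exact value: 1.505756
Error: 0.000061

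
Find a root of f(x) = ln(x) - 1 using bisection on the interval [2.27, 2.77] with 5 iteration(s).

f(x) = ln(x) - 1
Initial interval: [2.27, 2.77]

Iteration 1:
  c_1 = (2.270000 + 2.770000)/2 = 2.520000
  f(c_1) = f(2.520000) = -0.075741
  f(a) × f(c) ≥ 0, new interval: [2.520000, 2.770000]
Iteration 2:
  c_2 = (2.520000 + 2.770000)/2 = 2.645000
  f(c_2) = f(2.645000) = -0.027329
  f(a) × f(c) ≥ 0, new interval: [2.645000, 2.770000]
Iteration 3:
  c_3 = (2.645000 + 2.770000)/2 = 2.707500
  f(c_3) = f(2.707500) = -0.003974
  f(a) × f(c) ≥ 0, new interval: [2.707500, 2.770000]
Iteration 4:
  c_4 = (2.707500 + 2.770000)/2 = 2.738750
  f(c_4) = f(2.738750) = 0.007502
  f(a) × f(c) < 0, new interval: [2.707500, 2.738750]
Iteration 5:
  c_5 = (2.707500 + 2.738750)/2 = 2.723125
  f(c_5) = f(2.723125) = 0.001780
  f(a) × f(c) < 0, new interval: [2.707500, 2.723125]

After 5 iteration(s), the approximation is c_5 = 2.723125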